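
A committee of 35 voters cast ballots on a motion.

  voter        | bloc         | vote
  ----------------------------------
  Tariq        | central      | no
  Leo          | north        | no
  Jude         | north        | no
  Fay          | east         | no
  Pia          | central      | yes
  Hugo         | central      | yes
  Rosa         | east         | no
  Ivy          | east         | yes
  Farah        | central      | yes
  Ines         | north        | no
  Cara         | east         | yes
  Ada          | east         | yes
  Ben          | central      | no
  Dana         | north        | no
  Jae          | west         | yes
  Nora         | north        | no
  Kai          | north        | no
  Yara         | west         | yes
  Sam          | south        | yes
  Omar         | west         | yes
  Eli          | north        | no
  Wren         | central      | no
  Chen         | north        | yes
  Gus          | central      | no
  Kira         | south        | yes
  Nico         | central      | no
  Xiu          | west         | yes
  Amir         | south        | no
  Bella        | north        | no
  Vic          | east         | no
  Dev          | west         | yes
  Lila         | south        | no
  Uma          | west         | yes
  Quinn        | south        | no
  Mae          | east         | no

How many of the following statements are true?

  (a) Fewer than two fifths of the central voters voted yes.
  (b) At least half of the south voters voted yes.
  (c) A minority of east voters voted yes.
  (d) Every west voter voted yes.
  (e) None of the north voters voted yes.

3

(a) central: |A| = 8, |A ∩ B| = 3; needs |A ∩ B| / |A| < 2/5 — true.
(b) south: |A| = 5, |A ∩ B| = 2; needs |A ∩ B| ≥ |A ∖ B| — false.
(c) east: |A| = 7, |A ∩ B| = 3; needs |A ∩ B| < |A ∖ B| — true.
(d) west: |A| = 6, |A ∩ B| = 6; needs A ⊆ B, i.e. every element of A is in B (|A ∖ B| = 0) — true.
(e) north: |A| = 9, |A ∩ B| = 1; needs A ∩ B = ∅ (|A ∩ B| = 0) — false.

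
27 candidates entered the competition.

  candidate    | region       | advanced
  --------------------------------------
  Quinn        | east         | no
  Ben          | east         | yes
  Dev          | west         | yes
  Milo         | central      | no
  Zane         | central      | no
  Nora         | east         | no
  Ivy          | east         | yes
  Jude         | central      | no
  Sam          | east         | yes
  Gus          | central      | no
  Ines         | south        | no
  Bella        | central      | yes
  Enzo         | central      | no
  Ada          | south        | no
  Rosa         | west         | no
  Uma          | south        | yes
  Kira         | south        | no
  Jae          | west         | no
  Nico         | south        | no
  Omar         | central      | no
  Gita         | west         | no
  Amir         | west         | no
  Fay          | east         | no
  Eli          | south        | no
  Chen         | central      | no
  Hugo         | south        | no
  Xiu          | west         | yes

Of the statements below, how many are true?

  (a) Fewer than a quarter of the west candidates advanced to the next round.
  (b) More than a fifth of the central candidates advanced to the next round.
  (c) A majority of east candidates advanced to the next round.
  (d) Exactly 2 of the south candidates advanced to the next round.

(a) west: |A| = 6, |A ∩ B| = 2; needs |A ∩ B| / |A| < 1/4 — false.
(b) central: |A| = 8, |A ∩ B| = 1; needs |A ∩ B| / |A| > 1/5 — false.
(c) east: |A| = 6, |A ∩ B| = 3; needs |A ∩ B| > |A ∖ B| — false.
(d) south: |A| = 7, |A ∩ B| = 1; needs |A ∩ B| = 2 — false.

0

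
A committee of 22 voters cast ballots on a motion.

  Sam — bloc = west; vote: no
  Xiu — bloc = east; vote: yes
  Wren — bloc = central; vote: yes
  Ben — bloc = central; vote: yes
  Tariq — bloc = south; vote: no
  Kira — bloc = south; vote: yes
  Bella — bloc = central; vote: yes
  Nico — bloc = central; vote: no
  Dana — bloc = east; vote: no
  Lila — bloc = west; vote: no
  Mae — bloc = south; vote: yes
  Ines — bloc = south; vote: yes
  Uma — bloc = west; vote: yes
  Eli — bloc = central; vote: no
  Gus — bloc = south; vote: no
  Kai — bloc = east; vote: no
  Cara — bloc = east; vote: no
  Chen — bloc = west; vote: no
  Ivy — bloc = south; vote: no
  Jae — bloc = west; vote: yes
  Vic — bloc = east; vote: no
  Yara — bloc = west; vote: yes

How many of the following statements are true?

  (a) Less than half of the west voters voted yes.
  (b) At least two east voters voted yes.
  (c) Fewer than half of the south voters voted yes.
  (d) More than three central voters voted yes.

(a) west: |A| = 6, |A ∩ B| = 3; needs |A ∩ B| < |A ∖ B| — false.
(b) east: |A| = 5, |A ∩ B| = 1; needs |A ∩ B| ≥ 2 — false.
(c) south: |A| = 6, |A ∩ B| = 3; needs |A ∩ B| < |A ∖ B| — false.
(d) central: |A| = 5, |A ∩ B| = 3; needs |A ∩ B| > 3 — false.

0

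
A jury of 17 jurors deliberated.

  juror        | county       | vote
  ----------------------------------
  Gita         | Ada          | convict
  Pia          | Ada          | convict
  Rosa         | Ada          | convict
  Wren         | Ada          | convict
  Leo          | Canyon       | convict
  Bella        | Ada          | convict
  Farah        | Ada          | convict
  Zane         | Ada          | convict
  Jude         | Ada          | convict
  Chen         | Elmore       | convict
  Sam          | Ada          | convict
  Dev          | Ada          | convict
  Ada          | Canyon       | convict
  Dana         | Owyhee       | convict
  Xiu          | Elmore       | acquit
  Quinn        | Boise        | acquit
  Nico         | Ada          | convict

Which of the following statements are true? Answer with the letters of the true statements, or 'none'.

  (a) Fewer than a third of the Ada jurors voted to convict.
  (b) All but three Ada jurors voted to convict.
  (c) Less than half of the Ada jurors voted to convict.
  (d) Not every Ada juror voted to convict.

|A| = 11, |A ∩ B| = 11, |A ∖ B| = 0.
(a) |A ∩ B| / |A| < 1/3: fails.
(b) |A ∖ B| = 3: fails.
(c) |A ∩ B| < |A ∖ B|: fails.
(d) A ⊄ B (|A ∖ B| ≥ 1): fails.

none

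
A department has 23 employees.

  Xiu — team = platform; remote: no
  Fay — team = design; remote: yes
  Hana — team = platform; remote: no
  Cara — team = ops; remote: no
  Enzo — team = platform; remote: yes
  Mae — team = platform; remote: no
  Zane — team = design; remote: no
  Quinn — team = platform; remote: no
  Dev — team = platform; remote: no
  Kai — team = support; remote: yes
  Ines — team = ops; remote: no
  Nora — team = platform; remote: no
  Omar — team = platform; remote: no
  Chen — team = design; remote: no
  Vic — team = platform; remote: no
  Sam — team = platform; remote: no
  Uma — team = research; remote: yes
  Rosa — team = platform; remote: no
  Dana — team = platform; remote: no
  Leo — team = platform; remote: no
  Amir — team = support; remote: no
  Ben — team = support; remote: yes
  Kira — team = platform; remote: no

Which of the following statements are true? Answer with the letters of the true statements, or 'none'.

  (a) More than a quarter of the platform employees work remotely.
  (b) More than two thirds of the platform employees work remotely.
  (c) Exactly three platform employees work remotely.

|A| = 14, |A ∩ B| = 1, |A ∖ B| = 13.
(a) |A ∩ B| / |A| > 1/4: fails.
(b) |A ∩ B| / |A| > 2/3: fails.
(c) |A ∩ B| = 3: fails.

none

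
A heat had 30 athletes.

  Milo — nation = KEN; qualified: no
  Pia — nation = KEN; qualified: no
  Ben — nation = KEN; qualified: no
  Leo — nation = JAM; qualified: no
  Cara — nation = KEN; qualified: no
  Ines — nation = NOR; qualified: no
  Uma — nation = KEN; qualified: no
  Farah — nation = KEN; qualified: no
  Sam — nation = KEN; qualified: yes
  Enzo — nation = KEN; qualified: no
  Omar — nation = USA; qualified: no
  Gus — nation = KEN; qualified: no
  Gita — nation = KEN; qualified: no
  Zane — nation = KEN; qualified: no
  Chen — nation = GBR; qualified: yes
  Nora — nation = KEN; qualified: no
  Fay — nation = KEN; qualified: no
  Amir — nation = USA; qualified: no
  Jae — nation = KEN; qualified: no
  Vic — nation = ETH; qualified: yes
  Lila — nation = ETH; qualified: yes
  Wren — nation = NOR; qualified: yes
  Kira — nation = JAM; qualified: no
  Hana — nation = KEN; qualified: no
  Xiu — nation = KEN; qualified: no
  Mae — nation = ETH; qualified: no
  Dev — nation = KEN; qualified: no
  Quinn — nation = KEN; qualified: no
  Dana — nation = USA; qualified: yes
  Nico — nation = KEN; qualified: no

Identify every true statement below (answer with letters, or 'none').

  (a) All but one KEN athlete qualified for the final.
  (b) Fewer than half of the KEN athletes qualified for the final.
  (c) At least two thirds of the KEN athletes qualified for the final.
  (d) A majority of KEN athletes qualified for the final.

|A| = 19, |A ∩ B| = 1, |A ∖ B| = 18.
(a) |A ∖ B| = 1: fails.
(b) |A ∩ B| < |A ∖ B|: holds.
(c) |A ∩ B| / |A| ≥ 2/3: fails.
(d) |A ∩ B| > |A ∖ B|: fails.

(b)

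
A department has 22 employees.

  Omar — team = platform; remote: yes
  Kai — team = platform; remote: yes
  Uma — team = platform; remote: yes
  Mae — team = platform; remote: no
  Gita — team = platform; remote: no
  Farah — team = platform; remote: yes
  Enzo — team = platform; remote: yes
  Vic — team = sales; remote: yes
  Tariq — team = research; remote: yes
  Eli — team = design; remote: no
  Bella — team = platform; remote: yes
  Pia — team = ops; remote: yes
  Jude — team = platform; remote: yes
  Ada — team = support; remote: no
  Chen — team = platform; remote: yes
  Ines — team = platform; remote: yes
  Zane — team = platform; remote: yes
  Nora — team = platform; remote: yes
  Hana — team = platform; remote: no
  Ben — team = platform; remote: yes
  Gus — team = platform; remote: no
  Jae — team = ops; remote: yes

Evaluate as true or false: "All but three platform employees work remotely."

Truth condition: |A ∖ B| = 3.
|A| = 16, |A ∩ B| = 12, |A ∖ B| = 4.
|A ∖ B| = 4, so the statement is false.

False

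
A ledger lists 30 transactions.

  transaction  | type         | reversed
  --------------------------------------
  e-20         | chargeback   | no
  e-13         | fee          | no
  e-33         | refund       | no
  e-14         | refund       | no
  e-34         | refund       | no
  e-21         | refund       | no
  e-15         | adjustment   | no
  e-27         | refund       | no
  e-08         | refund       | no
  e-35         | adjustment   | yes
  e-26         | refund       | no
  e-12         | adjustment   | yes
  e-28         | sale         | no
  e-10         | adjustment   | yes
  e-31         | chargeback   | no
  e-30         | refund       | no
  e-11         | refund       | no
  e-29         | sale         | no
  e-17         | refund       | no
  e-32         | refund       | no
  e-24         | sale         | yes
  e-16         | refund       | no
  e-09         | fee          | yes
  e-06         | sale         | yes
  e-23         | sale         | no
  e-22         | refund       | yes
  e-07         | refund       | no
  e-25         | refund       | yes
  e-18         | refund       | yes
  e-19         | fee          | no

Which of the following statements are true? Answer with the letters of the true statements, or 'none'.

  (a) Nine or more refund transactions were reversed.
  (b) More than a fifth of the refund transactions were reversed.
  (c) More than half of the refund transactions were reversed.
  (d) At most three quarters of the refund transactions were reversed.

|A| = 16, |A ∩ B| = 3, |A ∖ B| = 13.
(a) |A ∩ B| ≥ 9: fails.
(b) |A ∩ B| / |A| > 1/5: fails.
(c) |A ∩ B| > |A ∖ B|: fails.
(d) |A ∩ B| / |A| ≤ 3/4: holds.

(d)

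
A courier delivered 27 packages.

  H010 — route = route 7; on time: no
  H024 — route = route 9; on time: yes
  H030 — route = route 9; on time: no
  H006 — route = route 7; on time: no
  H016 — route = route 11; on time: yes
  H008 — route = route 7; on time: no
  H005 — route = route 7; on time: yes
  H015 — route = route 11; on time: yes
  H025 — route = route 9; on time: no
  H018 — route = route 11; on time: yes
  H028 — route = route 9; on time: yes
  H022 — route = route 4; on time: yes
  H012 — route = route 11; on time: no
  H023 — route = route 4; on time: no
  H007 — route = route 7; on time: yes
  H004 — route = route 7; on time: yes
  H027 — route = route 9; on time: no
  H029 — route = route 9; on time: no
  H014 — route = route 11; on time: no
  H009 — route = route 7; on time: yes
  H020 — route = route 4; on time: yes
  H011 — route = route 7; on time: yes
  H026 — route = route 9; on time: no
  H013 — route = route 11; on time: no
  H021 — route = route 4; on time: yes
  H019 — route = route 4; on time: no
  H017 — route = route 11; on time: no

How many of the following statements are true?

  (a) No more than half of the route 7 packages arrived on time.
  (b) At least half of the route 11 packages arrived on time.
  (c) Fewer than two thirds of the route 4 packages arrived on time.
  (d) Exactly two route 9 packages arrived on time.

(a) route 7: |A| = 8, |A ∩ B| = 5; needs |A ∩ B| ≤ |A ∖ B| — false.
(b) route 11: |A| = 7, |A ∩ B| = 3; needs |A ∩ B| ≥ |A ∖ B| — false.
(c) route 4: |A| = 5, |A ∩ B| = 3; needs |A ∩ B| / |A| < 2/3 — true.
(d) route 9: |A| = 7, |A ∩ B| = 2; needs |A ∩ B| = 2 — true.

2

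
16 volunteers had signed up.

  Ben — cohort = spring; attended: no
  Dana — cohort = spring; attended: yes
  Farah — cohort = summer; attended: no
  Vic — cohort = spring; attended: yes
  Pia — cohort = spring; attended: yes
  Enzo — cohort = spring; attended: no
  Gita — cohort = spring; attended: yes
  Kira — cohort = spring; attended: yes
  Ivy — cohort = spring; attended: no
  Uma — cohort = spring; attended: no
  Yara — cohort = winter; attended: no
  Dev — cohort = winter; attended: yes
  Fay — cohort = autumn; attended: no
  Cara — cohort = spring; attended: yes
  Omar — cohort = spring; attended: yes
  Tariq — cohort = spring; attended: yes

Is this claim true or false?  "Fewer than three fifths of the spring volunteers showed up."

False

Truth condition: |A ∩ B| / |A| < 3/5.
A (the restrictor) = {Ben, Dana, Vic, Pia, Enzo, Gita, Kira, Ivy, Uma, Cara, Omar, Tariq}, |A| = 12.
A ∩ B = {Dana, Vic, Pia, Gita, Kira, Cara, Omar, Tariq}, so |A ∩ B| = 8.
A ∖ B = {Ben, Enzo, Ivy, Uma}, so |A ∖ B| = 4.
|A ∩ B|/|A| = 8/12, so the statement is false.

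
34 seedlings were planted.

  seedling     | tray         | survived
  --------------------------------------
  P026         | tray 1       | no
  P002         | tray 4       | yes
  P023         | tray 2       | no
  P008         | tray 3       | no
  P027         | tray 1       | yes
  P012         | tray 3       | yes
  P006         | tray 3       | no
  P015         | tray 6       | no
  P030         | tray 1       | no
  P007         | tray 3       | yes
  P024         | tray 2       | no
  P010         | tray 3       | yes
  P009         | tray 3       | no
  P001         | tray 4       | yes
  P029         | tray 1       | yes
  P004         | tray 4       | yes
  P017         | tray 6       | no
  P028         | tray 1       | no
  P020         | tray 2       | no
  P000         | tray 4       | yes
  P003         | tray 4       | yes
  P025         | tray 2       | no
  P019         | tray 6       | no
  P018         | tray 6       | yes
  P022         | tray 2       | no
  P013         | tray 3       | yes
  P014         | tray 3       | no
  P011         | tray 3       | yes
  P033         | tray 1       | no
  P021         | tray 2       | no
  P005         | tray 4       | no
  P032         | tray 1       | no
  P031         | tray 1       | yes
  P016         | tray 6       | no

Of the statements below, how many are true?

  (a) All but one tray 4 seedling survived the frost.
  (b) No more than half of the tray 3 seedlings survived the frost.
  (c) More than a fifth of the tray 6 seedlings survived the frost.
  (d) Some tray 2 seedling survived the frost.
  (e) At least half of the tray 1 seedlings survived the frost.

1

(a) tray 4: |A| = 6, |A ∩ B| = 5; needs |A ∖ B| = 1 — true.
(b) tray 3: |A| = 9, |A ∩ B| = 5; needs |A ∩ B| ≤ |A ∖ B| — false.
(c) tray 6: |A| = 5, |A ∩ B| = 1; needs |A ∩ B| / |A| > 1/5 — false.
(d) tray 2: |A| = 6, |A ∩ B| = 0; needs A ∩ B ≠ ∅ (|A ∩ B| ≥ 1) — false.
(e) tray 1: |A| = 8, |A ∩ B| = 3; needs |A ∩ B| ≥ |A ∖ B| — false.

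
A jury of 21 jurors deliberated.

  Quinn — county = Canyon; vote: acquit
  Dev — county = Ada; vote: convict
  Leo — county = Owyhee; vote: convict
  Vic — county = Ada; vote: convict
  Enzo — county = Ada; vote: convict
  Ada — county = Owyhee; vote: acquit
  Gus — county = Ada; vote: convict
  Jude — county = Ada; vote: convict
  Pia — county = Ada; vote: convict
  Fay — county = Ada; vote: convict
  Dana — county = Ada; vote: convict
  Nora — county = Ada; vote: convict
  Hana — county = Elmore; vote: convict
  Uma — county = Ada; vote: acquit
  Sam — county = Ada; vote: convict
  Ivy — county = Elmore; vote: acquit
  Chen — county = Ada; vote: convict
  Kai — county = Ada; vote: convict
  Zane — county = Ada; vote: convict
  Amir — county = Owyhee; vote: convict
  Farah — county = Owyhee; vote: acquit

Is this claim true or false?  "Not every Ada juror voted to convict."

The determiner here denotes the relation: A ⊄ B (|A ∖ B| ≥ 1).
A (the restrictor) = {Dev, Vic, Enzo, Gus, Jude, Pia, Fay, Dana, Nora, Uma, Sam, Chen, Kai, Zane}, |A| = 14.
A ∖ B = {Uma}, so |A ∖ B| = 1.
So the statement is true.

True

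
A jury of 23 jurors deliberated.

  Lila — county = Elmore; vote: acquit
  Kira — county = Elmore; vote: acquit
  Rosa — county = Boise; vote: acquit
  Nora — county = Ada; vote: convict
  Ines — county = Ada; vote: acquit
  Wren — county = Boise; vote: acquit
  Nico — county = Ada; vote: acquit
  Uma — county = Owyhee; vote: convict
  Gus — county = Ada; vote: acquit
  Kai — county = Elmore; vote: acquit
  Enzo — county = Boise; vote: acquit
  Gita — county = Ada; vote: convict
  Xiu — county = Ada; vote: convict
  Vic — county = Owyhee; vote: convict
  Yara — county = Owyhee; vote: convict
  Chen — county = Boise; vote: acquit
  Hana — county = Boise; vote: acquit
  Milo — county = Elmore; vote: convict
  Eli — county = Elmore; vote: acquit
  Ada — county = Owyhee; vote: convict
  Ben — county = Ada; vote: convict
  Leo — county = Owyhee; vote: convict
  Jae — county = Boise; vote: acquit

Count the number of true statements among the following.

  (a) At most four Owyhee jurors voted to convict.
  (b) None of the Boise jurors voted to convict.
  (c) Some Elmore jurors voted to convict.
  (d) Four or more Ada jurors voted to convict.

3

(a) Owyhee: |A| = 5, |A ∩ B| = 5; needs |A ∩ B| ≤ 4 — false.
(b) Boise: |A| = 6, |A ∩ B| = 0; needs A ∩ B = ∅ (|A ∩ B| = 0) — true.
(c) Elmore: |A| = 5, |A ∩ B| = 1; needs A ∩ B ≠ ∅ (|A ∩ B| ≥ 1) — true.
(d) Ada: |A| = 7, |A ∩ B| = 4; needs |A ∩ B| ≥ 4 — true.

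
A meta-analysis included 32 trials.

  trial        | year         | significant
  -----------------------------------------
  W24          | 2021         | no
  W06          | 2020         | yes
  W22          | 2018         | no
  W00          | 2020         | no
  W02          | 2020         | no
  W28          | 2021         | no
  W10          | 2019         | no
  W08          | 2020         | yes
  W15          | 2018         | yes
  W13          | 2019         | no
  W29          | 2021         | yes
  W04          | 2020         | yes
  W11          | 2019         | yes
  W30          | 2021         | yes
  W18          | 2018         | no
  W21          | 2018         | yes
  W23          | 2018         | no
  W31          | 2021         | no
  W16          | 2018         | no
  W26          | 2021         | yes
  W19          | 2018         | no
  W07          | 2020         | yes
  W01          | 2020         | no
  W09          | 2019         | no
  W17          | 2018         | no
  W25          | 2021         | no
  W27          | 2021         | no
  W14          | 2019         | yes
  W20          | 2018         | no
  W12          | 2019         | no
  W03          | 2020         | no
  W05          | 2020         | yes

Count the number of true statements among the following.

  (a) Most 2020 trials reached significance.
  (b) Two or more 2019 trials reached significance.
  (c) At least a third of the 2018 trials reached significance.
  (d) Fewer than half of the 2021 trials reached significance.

(a) 2020: |A| = 9, |A ∩ B| = 5; needs |A ∩ B| > |A ∖ B| — true.
(b) 2019: |A| = 6, |A ∩ B| = 2; needs |A ∩ B| ≥ 2 — true.
(c) 2018: |A| = 9, |A ∩ B| = 2; needs |A ∩ B| / |A| ≥ 1/3 — false.
(d) 2021: |A| = 8, |A ∩ B| = 3; needs |A ∩ B| < |A ∖ B| — true.

3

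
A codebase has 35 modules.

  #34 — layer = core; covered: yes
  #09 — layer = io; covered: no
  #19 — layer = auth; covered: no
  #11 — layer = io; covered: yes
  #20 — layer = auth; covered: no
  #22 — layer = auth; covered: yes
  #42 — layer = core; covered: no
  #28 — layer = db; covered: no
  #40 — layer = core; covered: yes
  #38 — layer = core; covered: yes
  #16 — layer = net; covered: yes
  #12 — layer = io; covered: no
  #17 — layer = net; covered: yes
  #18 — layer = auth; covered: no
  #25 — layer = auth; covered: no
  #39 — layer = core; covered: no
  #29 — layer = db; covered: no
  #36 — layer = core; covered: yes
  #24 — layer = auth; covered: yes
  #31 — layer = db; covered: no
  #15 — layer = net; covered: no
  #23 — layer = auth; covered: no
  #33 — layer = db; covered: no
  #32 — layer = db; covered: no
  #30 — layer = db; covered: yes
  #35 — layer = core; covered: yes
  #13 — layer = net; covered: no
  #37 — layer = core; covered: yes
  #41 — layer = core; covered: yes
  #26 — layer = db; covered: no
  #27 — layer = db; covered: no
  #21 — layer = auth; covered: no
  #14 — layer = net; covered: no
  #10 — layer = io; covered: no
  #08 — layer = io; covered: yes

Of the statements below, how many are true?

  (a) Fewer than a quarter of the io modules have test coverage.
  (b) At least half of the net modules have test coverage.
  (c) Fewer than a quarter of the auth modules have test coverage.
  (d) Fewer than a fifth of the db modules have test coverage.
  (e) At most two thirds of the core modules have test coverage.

(a) io: |A| = 5, |A ∩ B| = 2; needs |A ∩ B| / |A| < 1/4 — false.
(b) net: |A| = 5, |A ∩ B| = 2; needs |A ∩ B| ≥ |A ∖ B| — false.
(c) auth: |A| = 8, |A ∩ B| = 2; needs |A ∩ B| / |A| < 1/4 — false.
(d) db: |A| = 8, |A ∩ B| = 1; needs |A ∩ B| / |A| < 1/5 — true.
(e) core: |A| = 9, |A ∩ B| = 7; needs |A ∩ B| / |A| ≤ 2/3 — false.

1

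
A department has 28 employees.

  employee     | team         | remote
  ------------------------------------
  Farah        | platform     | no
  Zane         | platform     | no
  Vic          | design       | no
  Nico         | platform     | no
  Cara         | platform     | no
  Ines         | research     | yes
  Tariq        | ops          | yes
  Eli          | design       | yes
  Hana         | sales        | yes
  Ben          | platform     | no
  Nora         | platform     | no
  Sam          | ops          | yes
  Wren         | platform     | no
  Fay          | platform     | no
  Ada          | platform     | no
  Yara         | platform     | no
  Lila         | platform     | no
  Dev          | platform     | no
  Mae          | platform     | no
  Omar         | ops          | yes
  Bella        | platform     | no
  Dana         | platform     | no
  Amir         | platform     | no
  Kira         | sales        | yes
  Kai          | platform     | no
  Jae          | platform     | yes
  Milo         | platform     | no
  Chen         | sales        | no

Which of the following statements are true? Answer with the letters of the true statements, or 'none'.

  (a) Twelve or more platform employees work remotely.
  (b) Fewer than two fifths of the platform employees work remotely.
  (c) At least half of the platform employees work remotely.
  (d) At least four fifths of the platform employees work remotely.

|A| = 19, |A ∩ B| = 1, |A ∖ B| = 18.
(a) |A ∩ B| ≥ 12: fails.
(b) |A ∩ B| / |A| < 2/5: holds.
(c) |A ∩ B| ≥ |A ∖ B|: fails.
(d) |A ∩ B| / |A| ≥ 4/5: fails.

(b)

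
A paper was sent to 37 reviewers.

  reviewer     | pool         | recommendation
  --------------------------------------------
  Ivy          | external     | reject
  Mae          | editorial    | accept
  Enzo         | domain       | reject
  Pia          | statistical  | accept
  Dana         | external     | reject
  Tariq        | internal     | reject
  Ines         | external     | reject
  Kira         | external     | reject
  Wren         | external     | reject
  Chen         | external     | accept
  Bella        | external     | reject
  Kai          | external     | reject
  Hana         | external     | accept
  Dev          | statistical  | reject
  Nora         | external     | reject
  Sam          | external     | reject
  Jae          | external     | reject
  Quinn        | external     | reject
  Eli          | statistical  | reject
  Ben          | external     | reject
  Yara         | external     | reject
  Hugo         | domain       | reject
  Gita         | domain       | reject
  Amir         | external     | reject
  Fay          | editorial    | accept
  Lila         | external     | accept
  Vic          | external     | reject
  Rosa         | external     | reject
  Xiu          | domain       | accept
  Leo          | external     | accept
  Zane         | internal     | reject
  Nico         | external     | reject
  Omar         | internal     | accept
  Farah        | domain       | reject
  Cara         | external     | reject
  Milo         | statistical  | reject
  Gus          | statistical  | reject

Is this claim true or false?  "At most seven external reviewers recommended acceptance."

Truth condition: |A ∩ B| ≤ 7.
|A| = 22, |A ∩ B| = 4, |A ∖ B| = 18.
|A ∩ B| = 4, so the statement is true.

True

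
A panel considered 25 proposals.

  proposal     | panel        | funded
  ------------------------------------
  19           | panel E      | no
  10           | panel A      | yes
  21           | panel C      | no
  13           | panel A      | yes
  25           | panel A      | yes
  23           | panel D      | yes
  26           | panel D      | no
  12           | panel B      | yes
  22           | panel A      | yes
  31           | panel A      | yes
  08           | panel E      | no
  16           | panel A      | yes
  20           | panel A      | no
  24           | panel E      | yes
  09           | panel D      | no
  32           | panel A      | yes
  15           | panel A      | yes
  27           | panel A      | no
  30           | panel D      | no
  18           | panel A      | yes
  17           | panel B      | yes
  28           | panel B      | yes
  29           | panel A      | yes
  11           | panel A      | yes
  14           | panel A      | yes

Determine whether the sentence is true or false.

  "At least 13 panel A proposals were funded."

'At least 13 panel A proposals were funded' holds iff |A ∩ B| ≥ 13.
A (the restrictor) = {10, 13, 25, 22, 31, 16, 20, 32, 15, 27, 18, 29, 11, 14}, |A| = 14.
A ∩ B = {10, 13, 25, 22, 31, 16, 32, 15, 18, 29, 11, 14}, so |A ∩ B| = 12.
|A ∩ B| = 12, so the statement is false.

False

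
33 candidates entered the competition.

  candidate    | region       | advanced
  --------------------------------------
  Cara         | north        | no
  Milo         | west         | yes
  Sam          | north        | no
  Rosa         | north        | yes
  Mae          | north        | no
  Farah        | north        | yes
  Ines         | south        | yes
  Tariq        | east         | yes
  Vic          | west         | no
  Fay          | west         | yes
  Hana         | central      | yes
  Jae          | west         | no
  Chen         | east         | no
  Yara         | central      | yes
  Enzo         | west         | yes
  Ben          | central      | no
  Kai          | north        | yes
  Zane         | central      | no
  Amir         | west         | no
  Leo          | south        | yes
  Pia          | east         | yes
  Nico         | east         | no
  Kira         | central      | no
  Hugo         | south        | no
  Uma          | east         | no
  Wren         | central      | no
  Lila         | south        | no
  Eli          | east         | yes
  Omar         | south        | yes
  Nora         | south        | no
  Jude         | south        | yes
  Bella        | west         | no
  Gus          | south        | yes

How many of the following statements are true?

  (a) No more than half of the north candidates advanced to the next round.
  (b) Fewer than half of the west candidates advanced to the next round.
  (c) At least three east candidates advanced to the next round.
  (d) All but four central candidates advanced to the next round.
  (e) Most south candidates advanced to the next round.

5

(a) north: |A| = 6, |A ∩ B| = 3; needs |A ∩ B| ≤ |A ∖ B| — true.
(b) west: |A| = 7, |A ∩ B| = 3; needs |A ∩ B| < |A ∖ B| — true.
(c) east: |A| = 6, |A ∩ B| = 3; needs |A ∩ B| ≥ 3 — true.
(d) central: |A| = 6, |A ∩ B| = 2; needs |A ∖ B| = 4 — true.
(e) south: |A| = 8, |A ∩ B| = 5; needs |A ∩ B| > |A ∖ B| — true.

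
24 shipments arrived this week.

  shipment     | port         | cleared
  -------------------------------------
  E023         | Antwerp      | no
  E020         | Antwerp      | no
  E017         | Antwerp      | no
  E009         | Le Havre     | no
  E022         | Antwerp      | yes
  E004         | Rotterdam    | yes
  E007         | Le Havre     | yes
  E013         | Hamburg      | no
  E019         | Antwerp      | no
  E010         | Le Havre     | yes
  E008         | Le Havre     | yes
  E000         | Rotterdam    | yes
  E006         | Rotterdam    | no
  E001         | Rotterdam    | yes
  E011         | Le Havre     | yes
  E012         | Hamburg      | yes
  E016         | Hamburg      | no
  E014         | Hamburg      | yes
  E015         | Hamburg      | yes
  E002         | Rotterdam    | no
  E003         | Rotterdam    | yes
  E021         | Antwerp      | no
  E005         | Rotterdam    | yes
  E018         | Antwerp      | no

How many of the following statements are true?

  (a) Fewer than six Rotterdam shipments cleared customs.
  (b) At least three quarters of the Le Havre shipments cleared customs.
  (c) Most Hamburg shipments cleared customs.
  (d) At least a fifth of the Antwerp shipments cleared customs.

(a) Rotterdam: |A| = 7, |A ∩ B| = 5; needs |A ∩ B| < 6 — true.
(b) Le Havre: |A| = 5, |A ∩ B| = 4; needs |A ∩ B| / |A| ≥ 3/4 — true.
(c) Hamburg: |A| = 5, |A ∩ B| = 3; needs |A ∩ B| > |A ∖ B| — true.
(d) Antwerp: |A| = 7, |A ∩ B| = 1; needs |A ∩ B| / |A| ≥ 1/5 — false.

3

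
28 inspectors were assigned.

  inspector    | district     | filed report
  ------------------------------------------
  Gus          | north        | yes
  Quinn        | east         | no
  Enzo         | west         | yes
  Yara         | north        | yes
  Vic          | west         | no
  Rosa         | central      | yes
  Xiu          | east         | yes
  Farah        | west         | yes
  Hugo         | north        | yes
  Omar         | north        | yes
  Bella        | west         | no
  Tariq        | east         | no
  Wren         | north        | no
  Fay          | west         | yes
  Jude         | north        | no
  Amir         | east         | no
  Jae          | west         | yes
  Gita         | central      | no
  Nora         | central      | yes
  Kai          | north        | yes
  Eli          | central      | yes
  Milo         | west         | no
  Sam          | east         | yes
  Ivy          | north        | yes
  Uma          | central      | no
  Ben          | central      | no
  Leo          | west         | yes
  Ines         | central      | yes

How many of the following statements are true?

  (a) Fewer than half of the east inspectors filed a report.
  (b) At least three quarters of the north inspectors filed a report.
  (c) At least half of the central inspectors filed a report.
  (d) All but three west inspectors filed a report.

(a) east: |A| = 5, |A ∩ B| = 2; needs |A ∩ B| < |A ∖ B| — true.
(b) north: |A| = 8, |A ∩ B| = 6; needs |A ∩ B| / |A| ≥ 3/4 — true.
(c) central: |A| = 7, |A ∩ B| = 4; needs |A ∩ B| ≥ |A ∖ B| — true.
(d) west: |A| = 8, |A ∩ B| = 5; needs |A ∖ B| = 3 — true.

4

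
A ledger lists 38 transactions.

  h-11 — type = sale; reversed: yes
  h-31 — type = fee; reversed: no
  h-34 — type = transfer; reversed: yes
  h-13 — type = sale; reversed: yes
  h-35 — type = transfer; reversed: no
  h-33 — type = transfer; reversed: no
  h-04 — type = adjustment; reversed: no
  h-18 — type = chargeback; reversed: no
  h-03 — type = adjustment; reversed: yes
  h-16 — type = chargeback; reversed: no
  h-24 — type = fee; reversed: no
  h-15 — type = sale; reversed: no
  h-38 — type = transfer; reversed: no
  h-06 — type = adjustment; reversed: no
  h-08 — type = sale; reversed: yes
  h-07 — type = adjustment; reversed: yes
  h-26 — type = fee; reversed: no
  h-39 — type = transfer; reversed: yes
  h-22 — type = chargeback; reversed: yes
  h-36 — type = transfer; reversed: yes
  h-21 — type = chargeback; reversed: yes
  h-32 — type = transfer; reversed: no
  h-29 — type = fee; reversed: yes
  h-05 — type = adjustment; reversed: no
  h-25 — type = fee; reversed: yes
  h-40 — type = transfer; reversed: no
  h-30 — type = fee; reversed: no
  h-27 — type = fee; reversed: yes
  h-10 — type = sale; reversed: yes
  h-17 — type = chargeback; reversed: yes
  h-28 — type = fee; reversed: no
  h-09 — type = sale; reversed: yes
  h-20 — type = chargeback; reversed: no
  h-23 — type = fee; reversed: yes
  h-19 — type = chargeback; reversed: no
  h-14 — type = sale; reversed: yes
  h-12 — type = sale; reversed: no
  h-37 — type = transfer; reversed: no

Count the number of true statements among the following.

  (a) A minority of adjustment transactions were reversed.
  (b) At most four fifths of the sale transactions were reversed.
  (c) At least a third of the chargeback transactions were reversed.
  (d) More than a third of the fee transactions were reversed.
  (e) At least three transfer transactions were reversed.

5

(a) adjustment: |A| = 5, |A ∩ B| = 2; needs |A ∩ B| < |A ∖ B| — true.
(b) sale: |A| = 8, |A ∩ B| = 6; needs |A ∩ B| / |A| ≤ 4/5 — true.
(c) chargeback: |A| = 7, |A ∩ B| = 3; needs |A ∩ B| / |A| ≥ 1/3 — true.
(d) fee: |A| = 9, |A ∩ B| = 4; needs |A ∩ B| / |A| > 1/3 — true.
(e) transfer: |A| = 9, |A ∩ B| = 3; needs |A ∩ B| ≥ 3 — true.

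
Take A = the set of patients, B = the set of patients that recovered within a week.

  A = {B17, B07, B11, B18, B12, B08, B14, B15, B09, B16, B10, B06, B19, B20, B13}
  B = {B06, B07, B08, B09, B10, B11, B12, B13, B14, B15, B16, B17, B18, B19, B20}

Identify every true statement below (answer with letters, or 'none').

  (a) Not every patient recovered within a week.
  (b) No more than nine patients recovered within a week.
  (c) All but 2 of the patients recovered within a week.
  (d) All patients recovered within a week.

|A| = 15, |A ∩ B| = 15, |A ∖ B| = 0.
(a) A ⊄ B (|A ∖ B| ≥ 1): fails.
(b) |A ∩ B| ≤ 9: fails.
(c) |A ∖ B| = 2: fails.
(d) A ⊆ B, i.e. every element of A is in B (|A ∖ B| = 0): holds.

(d)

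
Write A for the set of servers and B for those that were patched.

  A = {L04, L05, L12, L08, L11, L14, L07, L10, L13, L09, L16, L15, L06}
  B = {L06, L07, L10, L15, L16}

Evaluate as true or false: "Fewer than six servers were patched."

True

'Fewer than six servers were patched' holds iff |A ∩ B| < 6.
A (the restrictor) = {L04, L05, L12, L08, L11, L14, L07, L10, L13, L09, L16, L15, L06}, |A| = 13.
A ∩ B = {L07, L10, L16, L15, L06}, so |A ∩ B| = 5.
|A ∩ B| = 5, so the statement is true.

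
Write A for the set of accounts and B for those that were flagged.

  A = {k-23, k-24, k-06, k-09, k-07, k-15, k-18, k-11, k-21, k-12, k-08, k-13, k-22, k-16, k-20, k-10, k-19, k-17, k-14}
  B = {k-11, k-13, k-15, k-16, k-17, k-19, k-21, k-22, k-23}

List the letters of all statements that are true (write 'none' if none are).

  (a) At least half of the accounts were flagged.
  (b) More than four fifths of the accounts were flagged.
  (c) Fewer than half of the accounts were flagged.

(c)

|A| = 19, |A ∩ B| = 9, |A ∖ B| = 10.
(a) |A ∩ B| ≥ |A ∖ B|: fails.
(b) |A ∩ B| / |A| > 4/5: fails.
(c) |A ∩ B| < |A ∖ B|: holds.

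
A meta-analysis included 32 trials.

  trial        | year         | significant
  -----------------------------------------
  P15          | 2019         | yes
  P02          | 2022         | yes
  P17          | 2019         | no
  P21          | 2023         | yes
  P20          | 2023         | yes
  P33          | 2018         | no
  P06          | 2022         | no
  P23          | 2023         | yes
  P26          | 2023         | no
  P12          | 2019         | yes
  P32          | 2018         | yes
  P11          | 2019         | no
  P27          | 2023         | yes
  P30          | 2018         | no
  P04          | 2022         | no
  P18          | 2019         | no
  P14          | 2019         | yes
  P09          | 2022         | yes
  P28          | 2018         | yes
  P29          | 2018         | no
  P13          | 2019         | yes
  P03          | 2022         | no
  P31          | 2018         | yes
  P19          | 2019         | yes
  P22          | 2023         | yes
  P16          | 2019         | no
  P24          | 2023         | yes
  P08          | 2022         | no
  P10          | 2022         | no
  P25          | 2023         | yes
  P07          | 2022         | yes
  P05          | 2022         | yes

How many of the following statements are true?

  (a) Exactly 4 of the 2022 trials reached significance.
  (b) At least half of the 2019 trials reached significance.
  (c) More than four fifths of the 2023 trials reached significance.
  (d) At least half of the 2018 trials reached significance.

4

(a) 2022: |A| = 9, |A ∩ B| = 4; needs |A ∩ B| = 4 — true.
(b) 2019: |A| = 9, |A ∩ B| = 5; needs |A ∩ B| ≥ |A ∖ B| — true.
(c) 2023: |A| = 8, |A ∩ B| = 7; needs |A ∩ B| / |A| > 4/5 — true.
(d) 2018: |A| = 6, |A ∩ B| = 3; needs |A ∩ B| ≥ |A ∖ B| — true.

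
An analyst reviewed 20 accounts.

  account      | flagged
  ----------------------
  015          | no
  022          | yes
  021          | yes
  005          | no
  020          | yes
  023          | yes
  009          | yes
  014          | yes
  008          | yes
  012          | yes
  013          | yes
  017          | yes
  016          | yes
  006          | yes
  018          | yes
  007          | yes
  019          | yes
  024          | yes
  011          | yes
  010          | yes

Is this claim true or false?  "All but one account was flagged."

False

'All but one account was flagged' holds iff |A ∖ B| = 1.
|A| = 20, |A ∩ B| = 18, |A ∖ B| = 2.
|A ∖ B| = 2, so the statement is false.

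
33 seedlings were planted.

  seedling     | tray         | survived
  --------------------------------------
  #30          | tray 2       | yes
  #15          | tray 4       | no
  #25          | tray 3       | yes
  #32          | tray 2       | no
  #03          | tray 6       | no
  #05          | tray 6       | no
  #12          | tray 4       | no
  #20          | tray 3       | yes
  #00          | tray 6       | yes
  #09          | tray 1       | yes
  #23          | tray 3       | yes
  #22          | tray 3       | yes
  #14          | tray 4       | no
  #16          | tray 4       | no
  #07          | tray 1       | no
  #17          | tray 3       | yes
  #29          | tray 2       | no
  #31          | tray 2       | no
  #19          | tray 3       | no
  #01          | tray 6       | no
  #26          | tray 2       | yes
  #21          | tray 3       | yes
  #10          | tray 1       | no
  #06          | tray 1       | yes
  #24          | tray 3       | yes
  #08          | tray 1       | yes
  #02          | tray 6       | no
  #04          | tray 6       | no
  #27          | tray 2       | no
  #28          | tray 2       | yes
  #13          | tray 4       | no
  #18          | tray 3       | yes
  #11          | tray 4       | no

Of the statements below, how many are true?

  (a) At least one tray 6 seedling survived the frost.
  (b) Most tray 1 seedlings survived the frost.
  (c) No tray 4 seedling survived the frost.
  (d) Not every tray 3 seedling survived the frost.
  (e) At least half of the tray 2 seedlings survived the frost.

4

(a) tray 6: |A| = 6, |A ∩ B| = 1; needs A ∩ B ≠ ∅ (|A ∩ B| ≥ 1) — true.
(b) tray 1: |A| = 5, |A ∩ B| = 3; needs |A ∩ B| > |A ∖ B| — true.
(c) tray 4: |A| = 6, |A ∩ B| = 0; needs A ∩ B = ∅ (|A ∩ B| = 0) — true.
(d) tray 3: |A| = 9, |A ∩ B| = 8; needs A ⊄ B (|A ∖ B| ≥ 1) — true.
(e) tray 2: |A| = 7, |A ∩ B| = 3; needs |A ∩ B| ≥ |A ∖ B| — false.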